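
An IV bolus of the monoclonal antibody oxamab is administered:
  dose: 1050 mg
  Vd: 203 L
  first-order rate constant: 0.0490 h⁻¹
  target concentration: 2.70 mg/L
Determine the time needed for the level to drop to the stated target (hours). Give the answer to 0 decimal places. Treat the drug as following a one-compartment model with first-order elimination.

C₀ = Dose / Vd = 1050 / 203 = 5.172 mg/L
t = ln(C₀ / C) / k = ln(5.172 / 2.70) / 0.04900
  = ln(1.916) / 0.04900 = 0.6502 / 0.04900 = 13.27 h

13 h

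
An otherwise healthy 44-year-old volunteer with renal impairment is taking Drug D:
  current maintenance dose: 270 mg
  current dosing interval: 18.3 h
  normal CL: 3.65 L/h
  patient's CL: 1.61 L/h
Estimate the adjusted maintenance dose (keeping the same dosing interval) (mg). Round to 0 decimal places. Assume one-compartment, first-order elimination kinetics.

119 mg

To keep the same average steady-state level, dosing rate must scale with clearance.
CL ratio = 1.61 / 3.65 = 0.4411
New dose (same interval) = 270 × 0.4411 = 119.1 mg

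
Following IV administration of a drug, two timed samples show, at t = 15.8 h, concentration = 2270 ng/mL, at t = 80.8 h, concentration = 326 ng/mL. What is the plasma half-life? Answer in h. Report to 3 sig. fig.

23.2 h

k = ln(C₁/C₂) / (t₂ − t₁) = ln(2270/326) / (80.8 − 15.8)
  = 1.941 / 65.00 = 0.02986 h⁻¹
t½ = ln2 / k = 0.693147 / 0.02986 = 23.21 h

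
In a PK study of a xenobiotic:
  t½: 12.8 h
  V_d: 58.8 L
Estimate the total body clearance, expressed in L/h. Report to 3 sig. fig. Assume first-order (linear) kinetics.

k = ln2 / t½ = 0.693147 / 12.8 = 0.05415 h⁻¹
CL = k × Vd = 0.05415 × 58.8 = 3.184 L/h

3.18 L/h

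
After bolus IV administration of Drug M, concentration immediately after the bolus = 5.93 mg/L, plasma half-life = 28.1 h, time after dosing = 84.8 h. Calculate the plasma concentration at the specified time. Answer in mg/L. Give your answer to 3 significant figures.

0.732 mg/L

k = ln2 / t½ = 0.693147 / 28.1 = 0.02467 h⁻¹
C = C₀ · e^(−k·t) = 5.930 × e^(−0.02467 × 84.8)
  = 5.930 × 0.1234 = 0.7318 mg/L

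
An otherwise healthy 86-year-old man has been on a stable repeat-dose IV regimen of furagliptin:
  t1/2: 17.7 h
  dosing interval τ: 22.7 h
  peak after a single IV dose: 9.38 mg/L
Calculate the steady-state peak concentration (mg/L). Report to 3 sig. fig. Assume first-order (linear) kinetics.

15.9 mg/L

k = ln2 / t½ = 0.693147 / 17.7 = 0.03916 h⁻¹
e^(−kτ) = e^(−0.03916 × 22.7) = 0.4111
Accumulation ratio R = 1 / (1 − e^(−kτ)) = 1 / (1 − 0.4111) = 1.698
Steady-state peak = C₀ × R = 9.38 × 1.698 = 15.93 mg/L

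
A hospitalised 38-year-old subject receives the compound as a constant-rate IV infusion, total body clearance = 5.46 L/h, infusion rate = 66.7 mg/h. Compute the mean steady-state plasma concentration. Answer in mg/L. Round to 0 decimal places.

12 mg/L

At steady state Css = R₀ / CL = 66.7 / 5.460 = 12.22 mg/L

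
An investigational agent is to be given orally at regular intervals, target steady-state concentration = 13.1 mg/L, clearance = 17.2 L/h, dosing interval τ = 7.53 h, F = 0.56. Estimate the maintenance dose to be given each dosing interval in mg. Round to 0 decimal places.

3030 mg

At steady state, F × (Dose/τ) = Css × CL.
Dose = Css × CL × τ / F = 13.1 × 17.20 × 7.53 / 0.56 = 3030 mg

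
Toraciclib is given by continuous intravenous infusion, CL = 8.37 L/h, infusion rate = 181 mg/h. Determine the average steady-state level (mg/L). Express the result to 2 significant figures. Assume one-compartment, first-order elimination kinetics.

At steady state Css = R₀ / CL = 181 / 8.370 = 21.62 mg/L

22 mg/L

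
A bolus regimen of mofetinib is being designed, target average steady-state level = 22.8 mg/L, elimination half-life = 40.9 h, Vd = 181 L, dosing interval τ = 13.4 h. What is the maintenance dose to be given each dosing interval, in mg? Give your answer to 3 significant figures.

937 mg

k = ln2 / t½ = 0.693147 / 40.9 = 0.01695 h⁻¹
CL = k × Vd = 0.01695 × 181 = 3.068 L/h
At steady state, Dose/τ = Css × CL.
Dose = Css × CL × τ = 22.8 × 3.068 × 13.4 = 937.3 mg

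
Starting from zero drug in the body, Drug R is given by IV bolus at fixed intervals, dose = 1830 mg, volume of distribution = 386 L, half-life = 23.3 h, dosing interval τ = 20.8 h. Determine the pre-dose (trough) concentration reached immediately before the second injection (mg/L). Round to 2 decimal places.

2.55 mg/L

C₀ per dose = Dose / Vd = 1830 / 386 = 4.741 mg/L
k = ln2 / t½ = 0.693147 / 23.3 = 0.02975 h⁻¹
Fraction remaining after one interval: r = e^(−kτ) = e^(−0.02975 × 20.8) = 0.5386
Before dose 2, 1 dose has been given (aged 1τ).
C_trough = C₀ × r = 4.741 × 0.5386 = 2.554 mg/L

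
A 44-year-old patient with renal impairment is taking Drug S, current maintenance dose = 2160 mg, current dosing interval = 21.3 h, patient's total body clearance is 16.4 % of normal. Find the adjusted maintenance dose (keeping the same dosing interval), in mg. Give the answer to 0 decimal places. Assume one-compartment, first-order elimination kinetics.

To keep the same average steady-state level, dosing rate must scale with clearance.
CL ratio = 16.4 / 100 = 0.1640
New dose (same interval) = 2160 × 0.1640 = 354.2 mg

354 mg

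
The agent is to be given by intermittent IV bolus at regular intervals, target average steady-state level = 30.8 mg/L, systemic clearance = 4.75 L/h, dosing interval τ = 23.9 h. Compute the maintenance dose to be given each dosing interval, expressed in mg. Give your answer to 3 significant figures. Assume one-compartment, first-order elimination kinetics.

3500 mg

At steady state, Dose/τ = Css × CL.
Dose = Css × CL × τ = 30.8 × 4.750 × 23.9 = 3497 mg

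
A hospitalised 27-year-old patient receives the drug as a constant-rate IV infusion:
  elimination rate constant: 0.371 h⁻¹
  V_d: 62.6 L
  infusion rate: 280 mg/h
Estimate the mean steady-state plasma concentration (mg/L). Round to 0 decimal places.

CL = k × Vd = 0.3710 × 62.6 = 23.22 L/h
At steady state Css = R₀ / CL = 280 / 23.22 = 12.06 mg/L

12 mg/L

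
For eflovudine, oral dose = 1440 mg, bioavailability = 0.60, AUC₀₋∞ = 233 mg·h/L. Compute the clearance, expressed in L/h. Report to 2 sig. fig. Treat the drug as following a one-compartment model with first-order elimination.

CL = F·Dose / AUC = 0.60 × 1440 / 233 = 3.708 L/h

3.7 L/h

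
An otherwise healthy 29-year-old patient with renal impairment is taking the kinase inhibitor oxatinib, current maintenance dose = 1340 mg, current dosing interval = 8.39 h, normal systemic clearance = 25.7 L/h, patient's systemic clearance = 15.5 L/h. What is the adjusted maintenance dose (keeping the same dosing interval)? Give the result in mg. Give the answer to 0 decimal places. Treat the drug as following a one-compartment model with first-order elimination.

To keep the same average steady-state level, dosing rate must scale with clearance.
CL ratio = 15.5 / 25.7 = 0.6031
New dose (same interval) = 1340 × 0.6031 = 808.2 mg

808 mg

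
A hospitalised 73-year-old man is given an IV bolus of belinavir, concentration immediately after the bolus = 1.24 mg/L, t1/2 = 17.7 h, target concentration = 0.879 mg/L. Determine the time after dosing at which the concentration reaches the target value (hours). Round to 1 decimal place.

8.8 h

k = ln2 / t½ = 0.693147 / 17.7 = 0.03916 h⁻¹
t = ln(C₀ / C) / k = ln(1.240 / 0.879) / 0.03916
  = ln(1.411) / 0.03916 = 0.3443 / 0.03916 = 8.792 h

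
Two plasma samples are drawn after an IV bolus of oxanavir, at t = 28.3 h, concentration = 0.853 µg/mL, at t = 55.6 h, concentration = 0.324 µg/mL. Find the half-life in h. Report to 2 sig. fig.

k = ln(C₁/C₂) / (t₂ − t₁) = ln(0.853/0.324) / (55.6 − 28.3)
  = 0.9680 / 27.30 = 0.03546 h⁻¹
t½ = ln2 / k = 0.693147 / 0.03546 = 19.55 h

20 h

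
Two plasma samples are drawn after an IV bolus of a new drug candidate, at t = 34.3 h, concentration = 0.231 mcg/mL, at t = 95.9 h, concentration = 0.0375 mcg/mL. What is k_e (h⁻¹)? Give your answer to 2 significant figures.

k = ln(C₁/C₂) / (t₂ − t₁) = ln(0.231/0.0375) / (95.9 − 34.3)
  = 1.818 / 61.60 = 0.02951 h⁻¹

0.030 h⁻¹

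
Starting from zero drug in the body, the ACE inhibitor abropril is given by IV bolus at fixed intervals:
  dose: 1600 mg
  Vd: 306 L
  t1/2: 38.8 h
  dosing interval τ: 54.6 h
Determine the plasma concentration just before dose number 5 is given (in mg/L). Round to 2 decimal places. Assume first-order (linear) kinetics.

3.10 mg/L

C₀ per dose = Dose / Vd = 1600 / 306 = 5.229 mg/L
k = ln2 / t½ = 0.693147 / 38.8 = 0.01786 h⁻¹
Fraction remaining after one interval: r = e^(−kτ) = e^(−0.01786 × 54.6) = 0.3771
Before dose 5, 4 doses have been given (aged 1τ, 2τ, 3τ, 4τ).
C_trough = C₀ × (r + r² + … + r^4) = C₀ × r(1−r^4)/(1−r)
        = 5.229 × 0.3771 × (1 − 0.02022) / (1 − 0.3771) = 3.102 mg/L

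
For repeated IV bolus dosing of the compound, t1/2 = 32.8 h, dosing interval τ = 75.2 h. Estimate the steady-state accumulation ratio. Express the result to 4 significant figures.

1.256

k = ln2 / t½ = 0.693147 / 32.8 = 0.02113 h⁻¹
e^(−kτ) = e^(−0.02113 × 75.2) = 0.2041
Accumulation ratio R = 1 / (1 − e^(−kτ)) = 1 / (1 − 0.2041) = 1.256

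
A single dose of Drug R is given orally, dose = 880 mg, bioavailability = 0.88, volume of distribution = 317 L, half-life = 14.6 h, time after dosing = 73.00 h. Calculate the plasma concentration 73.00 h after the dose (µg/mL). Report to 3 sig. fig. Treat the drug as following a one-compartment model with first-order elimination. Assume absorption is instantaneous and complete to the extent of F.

Amount reaching circulation = F × Dose = 0.88 × 880.0 = 774.4 mg
C₀ = F·Dose / Vd = 774.4 / 317 = 2.443 mg/L
k = ln2 / t½ = 0.693147 / 14.6 = 0.04748 h⁻¹
t / t½ = 73.00 / 14.6 = 5 half-lives
C = C₀ × (1/2)^5 = 2.443 × 0.03125 = 0.07634 mg/L
(0.07634 mg/L = 0.07634 µg/mL)

0.0763 µg/mL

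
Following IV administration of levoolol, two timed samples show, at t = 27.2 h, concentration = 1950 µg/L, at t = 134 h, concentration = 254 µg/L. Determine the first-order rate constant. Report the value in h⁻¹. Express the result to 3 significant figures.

k = ln(C₁/C₂) / (t₂ − t₁) = ln(1950/254) / (134 − 27.2)
  = 2.038 / 106.8 = 0.01908 h⁻¹

0.0191 h⁻¹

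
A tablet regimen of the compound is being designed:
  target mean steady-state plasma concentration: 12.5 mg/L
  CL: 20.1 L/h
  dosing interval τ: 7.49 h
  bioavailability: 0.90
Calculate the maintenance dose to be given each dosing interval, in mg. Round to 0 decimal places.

2091 mg

At steady state, F × (Dose/τ) = Css × CL.
Dose = Css × CL × τ / F = 12.5 × 20.10 × 7.49 / 0.90 = 2091 mg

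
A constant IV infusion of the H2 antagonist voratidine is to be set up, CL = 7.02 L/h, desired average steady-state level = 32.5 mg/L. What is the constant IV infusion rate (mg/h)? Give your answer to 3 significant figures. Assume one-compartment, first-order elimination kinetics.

At steady state, infusion rate R₀ = Css × CL = 32.5 × 7.020 = 228.2 mg/h

228 mg/h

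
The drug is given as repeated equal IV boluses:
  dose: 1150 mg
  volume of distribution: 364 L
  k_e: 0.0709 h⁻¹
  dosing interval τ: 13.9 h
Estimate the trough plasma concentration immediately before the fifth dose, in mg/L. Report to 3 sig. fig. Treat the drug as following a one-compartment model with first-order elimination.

C₀ per dose = Dose / Vd = 1150 / 364 = 3.159 mg/L
Fraction remaining after one interval: r = e^(−kτ) = e^(−0.07090 × 13.9) = 0.3732
Before dose 5, 4 doses have been given (aged 1τ, 2τ, 3τ, 4τ).
C_trough = C₀ × (r + r² + … + r^4) = C₀ × r(1−r^4)/(1−r)
        = 3.159 × 0.3732 × (1 − 0.01940) / (1 − 0.3732) = 1.844 mg/L

1.84 mg/L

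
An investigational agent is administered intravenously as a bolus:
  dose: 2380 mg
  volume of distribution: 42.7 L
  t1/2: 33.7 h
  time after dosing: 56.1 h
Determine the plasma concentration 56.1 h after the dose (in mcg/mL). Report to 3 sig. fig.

17.6 mcg/mL

C₀ = Dose / Vd = 2380 / 42.7 = 55.74 mg/L
k = ln2 / t½ = 0.693147 / 33.7 = 0.02057 h⁻¹
C = C₀ · e^(−k·t) = 55.74 × e^(−0.02057 × 56.1)
  = 55.74 × 0.3154 = 17.58 mg/L
(17.58 mg/L = 17.58 mcg/mL)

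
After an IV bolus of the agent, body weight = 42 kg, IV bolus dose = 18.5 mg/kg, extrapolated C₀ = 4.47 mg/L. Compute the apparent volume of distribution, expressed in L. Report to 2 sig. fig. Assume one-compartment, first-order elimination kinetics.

Dose = 18.5 × 42 = 777.0 mg
Vd = Dose / C₀ = 777.0 / 4.47 = 173.8 L

170 L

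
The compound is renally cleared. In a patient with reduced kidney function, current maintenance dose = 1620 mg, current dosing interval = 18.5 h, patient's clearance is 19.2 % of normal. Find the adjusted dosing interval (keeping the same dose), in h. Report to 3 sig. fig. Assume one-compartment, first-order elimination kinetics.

96.4 h

To keep the same average steady-state level, dosing rate must scale with clearance.
CL ratio = 19.2 / 100 = 0.1920
New interval (same dose) = 18.5 / 0.1920 = 96.35 h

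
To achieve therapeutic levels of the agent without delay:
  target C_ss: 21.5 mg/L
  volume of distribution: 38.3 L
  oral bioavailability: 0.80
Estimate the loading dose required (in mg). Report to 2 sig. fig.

1000 mg

LD = Css × Vd / F = 21.5 × 38.3 / 0.80 = 1029 mg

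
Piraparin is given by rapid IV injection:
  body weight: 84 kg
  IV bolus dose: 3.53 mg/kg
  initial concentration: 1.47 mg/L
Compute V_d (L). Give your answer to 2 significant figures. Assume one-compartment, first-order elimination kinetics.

Dose = 3.53 × 84 = 296.5 mg
Vd = Dose / C₀ = 296.5 / 1.47 = 201.7 L

200 L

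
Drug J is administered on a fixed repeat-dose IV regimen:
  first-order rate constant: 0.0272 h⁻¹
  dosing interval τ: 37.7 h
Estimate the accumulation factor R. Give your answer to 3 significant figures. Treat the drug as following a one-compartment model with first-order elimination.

1.56

e^(−kτ) = e^(−0.02720 × 37.7) = 0.3586
Accumulation ratio R = 1 / (1 − e^(−kτ)) = 1 / (1 − 0.3586) = 1.559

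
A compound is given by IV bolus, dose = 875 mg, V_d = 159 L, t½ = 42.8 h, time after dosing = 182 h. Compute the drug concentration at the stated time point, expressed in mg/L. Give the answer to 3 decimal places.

C₀ = Dose / Vd = 875.0 / 159 = 5.503 mg/L
k = ln2 / t½ = 0.693147 / 42.8 = 0.01620 h⁻¹
C = C₀ · e^(−k·t) = 5.503 × e^(−0.01620 × 182)
  = 5.503 × 0.05242 = 0.2885 mg/L

0.289 mg/L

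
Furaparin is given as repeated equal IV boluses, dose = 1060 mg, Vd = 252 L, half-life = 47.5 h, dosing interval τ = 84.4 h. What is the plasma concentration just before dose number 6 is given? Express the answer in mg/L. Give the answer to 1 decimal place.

C₀ per dose = Dose / Vd = 1060 / 252 = 4.206 mg/L
k = ln2 / t½ = 0.693147 / 47.5 = 0.01459 h⁻¹
Fraction remaining after one interval: r = e^(−kτ) = e^(−0.01459 × 84.4) = 0.2919
Before dose 6, 5 doses have been given (aged 1τ, 2τ, 3τ, 4τ, 5τ).
C_trough = C₀ × (r + r² + … + r^5) = C₀ × r(1−r^5)/(1−r)
        = 4.206 × 0.2919 × (1 − 0.002119) / (1 − 0.2919) = 1.730 mg/L

1.7 mg/L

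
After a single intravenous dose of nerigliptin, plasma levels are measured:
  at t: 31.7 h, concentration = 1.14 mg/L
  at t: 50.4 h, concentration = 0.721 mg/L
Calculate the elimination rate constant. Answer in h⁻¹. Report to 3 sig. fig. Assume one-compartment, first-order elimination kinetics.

0.0245 h⁻¹

k = ln(C₁/C₂) / (t₂ − t₁) = ln(1.14/0.721) / (50.4 − 31.7)
  = 0.4581 / 18.70 = 0.02450 h⁻¹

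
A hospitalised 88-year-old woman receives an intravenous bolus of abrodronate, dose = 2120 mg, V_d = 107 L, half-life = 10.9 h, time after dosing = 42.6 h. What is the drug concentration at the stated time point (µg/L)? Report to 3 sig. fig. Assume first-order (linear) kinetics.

C₀ = Dose / Vd = 2120 / 107 = 19.81 mg/L
k = ln2 / t½ = 0.693147 / 10.9 = 0.06359 h⁻¹
C = C₀ · e^(−k·t) = 19.81 × e^(−0.06359 × 42.6)
  = 19.81 × 0.06661 = 1.320 mg/L
Convert: 1.320 mg/L × 1000 = 1320 µg/L

1320 µg/L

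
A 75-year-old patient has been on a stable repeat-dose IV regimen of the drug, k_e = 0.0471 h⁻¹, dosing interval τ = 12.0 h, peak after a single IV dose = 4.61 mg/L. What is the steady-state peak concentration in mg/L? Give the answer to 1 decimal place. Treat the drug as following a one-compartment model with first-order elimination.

e^(−kτ) = e^(−0.04710 × 12.0) = 0.5682
Accumulation ratio R = 1 / (1 − e^(−kτ)) = 1 / (1 − 0.5682) = 2.316
Steady-state peak = C₀ × R = 4.61 × 2.316 = 10.68 mg/L

10.7 mg/L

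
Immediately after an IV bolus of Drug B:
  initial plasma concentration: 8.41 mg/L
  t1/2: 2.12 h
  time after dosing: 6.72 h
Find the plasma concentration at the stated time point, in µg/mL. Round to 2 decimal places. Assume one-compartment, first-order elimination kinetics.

0.93 µg/mL

k = ln2 / t½ = 0.693147 / 2.12 = 0.3270 h⁻¹
C = C₀ · e^(−k·t) = 8.410 × e^(−0.3270 × 6.72)
  = 8.410 × 0.1111 = 0.9344 mg/L
(0.9344 mg/L = 0.9344 µg/mL)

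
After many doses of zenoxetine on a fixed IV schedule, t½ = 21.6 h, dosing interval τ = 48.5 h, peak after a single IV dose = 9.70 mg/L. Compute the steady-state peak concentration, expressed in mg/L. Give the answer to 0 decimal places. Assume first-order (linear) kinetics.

12 mg/L

k = ln2 / t½ = 0.693147 / 21.6 = 0.03209 h⁻¹
e^(−kτ) = e^(−0.03209 × 48.5) = 0.2109
Accumulation ratio R = 1 / (1 − e^(−kτ)) = 1 / (1 − 0.2109) = 1.267
Steady-state peak = C₀ × R = 9.70 × 1.267 = 12.29 mg/L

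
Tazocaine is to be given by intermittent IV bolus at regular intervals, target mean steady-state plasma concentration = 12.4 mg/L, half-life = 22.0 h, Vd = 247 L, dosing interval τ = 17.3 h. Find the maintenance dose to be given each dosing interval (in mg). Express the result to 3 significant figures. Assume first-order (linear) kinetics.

1670 mg

k = ln2 / t½ = 0.693147 / 22.0 = 0.03151 h⁻¹
CL = k × Vd = 0.03151 × 247 = 7.783 L/h
At steady state, Dose/τ = Css × CL.
Dose = Css × CL × τ = 12.4 × 7.783 × 17.3 = 1670 mg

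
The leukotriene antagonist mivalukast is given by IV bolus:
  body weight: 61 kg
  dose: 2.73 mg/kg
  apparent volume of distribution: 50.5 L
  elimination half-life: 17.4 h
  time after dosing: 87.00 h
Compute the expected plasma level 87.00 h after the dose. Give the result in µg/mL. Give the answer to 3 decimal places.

0.103 µg/mL

Total dose = 2.73 × 61 = 166.5 mg
C₀ = Dose / Vd = 166.5 / 50.5 = 3.297 mg/L
k = ln2 / t½ = 0.693147 / 17.4 = 0.03984 h⁻¹
t / t½ = 87.00 / 17.4 = 5 half-lives
C = C₀ × (1/2)^5 = 3.297 × 0.03125 = 0.1030 mg/L
(0.1030 mg/L = 0.1030 µg/mL)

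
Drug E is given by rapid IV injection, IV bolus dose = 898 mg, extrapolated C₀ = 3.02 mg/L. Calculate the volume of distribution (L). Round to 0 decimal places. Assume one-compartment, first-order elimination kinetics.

297 L

Vd = Dose / C₀ = 898.0 / 3.02 = 297.4 L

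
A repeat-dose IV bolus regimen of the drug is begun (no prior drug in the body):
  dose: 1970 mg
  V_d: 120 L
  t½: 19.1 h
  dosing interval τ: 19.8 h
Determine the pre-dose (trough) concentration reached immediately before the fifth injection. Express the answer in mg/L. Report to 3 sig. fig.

C₀ per dose = Dose / Vd = 1970 / 120 = 16.42 mg/L
k = ln2 / t½ = 0.693147 / 19.1 = 0.03629 h⁻¹
Fraction remaining after one interval: r = e^(−kτ) = e^(−0.03629 × 19.8) = 0.4875
Before dose 5, 4 doses have been given (aged 1τ, 2τ, 3τ, 4τ).
C_trough = C₀ × (r + r² + … + r^4) = C₀ × r(1−r^4)/(1−r)
        = 16.42 × 0.4875 × (1 − 0.05648) / (1 − 0.4875) = 14.74 mg/L

14.7 mg/L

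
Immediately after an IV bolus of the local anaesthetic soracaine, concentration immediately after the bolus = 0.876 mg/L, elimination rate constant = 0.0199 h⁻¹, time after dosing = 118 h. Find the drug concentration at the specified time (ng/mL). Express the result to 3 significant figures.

C = C₀ · e^(−k·t) = 0.8760 × e^(−0.01990 × 118)
  = 0.8760 × 0.09554 = 0.08369 mg/L
Convert: 0.08369 mg/L × 1000 = 83.69 ng/mL

83.7 ng/mL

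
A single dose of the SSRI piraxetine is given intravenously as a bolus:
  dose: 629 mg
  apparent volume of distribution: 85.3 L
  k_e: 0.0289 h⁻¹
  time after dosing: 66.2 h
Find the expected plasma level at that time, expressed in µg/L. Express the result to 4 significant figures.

1088 µg/L

C₀ = Dose / Vd = 629.0 / 85.3 = 7.374 mg/L
C = C₀ · e^(−k·t) = 7.374 × e^(−0.02890 × 66.2)
  = 7.374 × 0.1476 = 1.088 mg/L
Convert: 1.088 mg/L × 1000 = 1088 µg/L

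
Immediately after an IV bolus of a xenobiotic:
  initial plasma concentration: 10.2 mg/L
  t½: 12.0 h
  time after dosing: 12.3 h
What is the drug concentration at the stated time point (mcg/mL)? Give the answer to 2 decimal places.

5.01 mcg/mL

k = ln2 / t½ = 0.693147 / 12.0 = 0.05776 h⁻¹
C = C₀ · e^(−k·t) = 10.20 × e^(−0.05776 × 12.3)
  = 10.20 × 0.4914 = 5.012 mg/L
(5.012 mg/L = 5.012 mcg/mL)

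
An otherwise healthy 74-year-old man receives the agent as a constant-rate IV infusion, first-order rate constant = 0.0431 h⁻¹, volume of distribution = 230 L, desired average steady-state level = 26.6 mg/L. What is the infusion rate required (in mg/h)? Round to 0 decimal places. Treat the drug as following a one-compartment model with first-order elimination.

CL = k × Vd = 0.04310 × 230 = 9.913 L/h
At steady state, infusion rate R₀ = Css × CL = 26.6 × 9.913 = 263.7 mg/h

264 mg/h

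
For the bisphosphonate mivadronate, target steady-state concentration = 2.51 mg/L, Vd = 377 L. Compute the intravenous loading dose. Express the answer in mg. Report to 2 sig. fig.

LD = Css × Vd = 2.51 × 377 = 946.3 mg

950 mg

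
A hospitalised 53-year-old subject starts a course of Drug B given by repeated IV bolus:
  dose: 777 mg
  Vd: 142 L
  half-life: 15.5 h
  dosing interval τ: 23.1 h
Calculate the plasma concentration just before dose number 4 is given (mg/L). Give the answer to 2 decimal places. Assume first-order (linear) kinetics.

2.89 mg/L

C₀ per dose = Dose / Vd = 777 / 142 = 5.472 mg/L
k = ln2 / t½ = 0.693147 / 15.5 = 0.04472 h⁻¹
Fraction remaining after one interval: r = e^(−kτ) = e^(−0.04472 × 23.1) = 0.3559
Before dose 4, 3 doses have been given (aged 1τ, 2τ, 3τ).
C_trough = C₀ × (r + r² + … + r^3) = C₀ × r(1−r^3)/(1−r)
        = 5.472 × 0.3559 × (1 − 0.04508) / (1 − 0.3559) = 2.887 mg/L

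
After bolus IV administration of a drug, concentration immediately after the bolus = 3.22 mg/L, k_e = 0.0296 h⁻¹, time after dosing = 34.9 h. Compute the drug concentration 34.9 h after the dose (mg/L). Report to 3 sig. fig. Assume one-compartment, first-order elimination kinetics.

C = C₀ · e^(−k·t) = 3.220 × e^(−0.02960 × 34.9)
  = 3.220 × 0.3559 = 1.146 mg/L

1.15 mg/L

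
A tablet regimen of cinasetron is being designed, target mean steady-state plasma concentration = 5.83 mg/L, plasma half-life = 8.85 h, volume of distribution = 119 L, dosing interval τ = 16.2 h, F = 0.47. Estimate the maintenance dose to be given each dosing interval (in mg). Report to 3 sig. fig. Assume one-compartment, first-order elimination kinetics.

1870 mg

k = ln2 / t½ = 0.693147 / 8.85 = 0.07832 h⁻¹
CL = k × Vd = 0.07832 × 119 = 9.320 L/h
At steady state, F × (Dose/τ) = Css × CL.
Dose = Css × CL × τ / F = 5.83 × 9.320 × 16.2 / 0.47 = 1873 mg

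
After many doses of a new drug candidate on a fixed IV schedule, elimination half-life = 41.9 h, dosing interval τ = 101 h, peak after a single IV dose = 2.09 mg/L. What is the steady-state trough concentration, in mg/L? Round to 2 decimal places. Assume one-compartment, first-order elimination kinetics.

0.48 mg/L

k = ln2 / t½ = 0.693147 / 41.9 = 0.01654 h⁻¹
e^(−kτ) = e^(−0.01654 × 101) = 0.1881
Accumulation ratio R = 1 / (1 − e^(−kτ)) = 1 / (1 − 0.1881) = 1.232
Steady-state trough = C₀ × R × e^(−kτ) = 2.09 × 1.232 × 0.1881 = 0.4843 mg/L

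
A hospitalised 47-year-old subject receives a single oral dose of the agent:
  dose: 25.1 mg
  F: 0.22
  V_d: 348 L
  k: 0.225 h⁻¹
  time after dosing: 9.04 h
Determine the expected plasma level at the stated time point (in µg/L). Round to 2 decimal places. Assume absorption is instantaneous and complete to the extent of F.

2.08 µg/L

Amount reaching circulation = F × Dose = 0.22 × 25.10 = 5.522 mg
C₀ = F·Dose / Vd = 5.522 / 348 = 0.01587 mg/L
C = C₀ · e^(−k·t) = 0.01587 × e^(−0.2250 × 9.04)
  = 0.01587 × 0.1308 = 0.002076 mg/L
Convert: 0.002076 mg/L × 1000 = 2.076 µg/L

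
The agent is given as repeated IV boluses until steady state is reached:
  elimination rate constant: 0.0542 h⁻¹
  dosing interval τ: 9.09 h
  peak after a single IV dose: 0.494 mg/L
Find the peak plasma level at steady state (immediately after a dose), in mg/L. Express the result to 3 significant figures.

e^(−kτ) = e^(−0.05420 × 9.09) = 0.6110
Accumulation ratio R = 1 / (1 − e^(−kτ)) = 1 / (1 − 0.6110) = 2.571
Steady-state peak = C₀ × R = 0.494 × 2.571 = 1.270 mg/L

1.27 mg/L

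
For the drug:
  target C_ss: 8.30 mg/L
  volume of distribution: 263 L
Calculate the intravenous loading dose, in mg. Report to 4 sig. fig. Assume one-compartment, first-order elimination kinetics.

LD = Css × Vd = 8.30 × 263 = 2183 mg

2183 mg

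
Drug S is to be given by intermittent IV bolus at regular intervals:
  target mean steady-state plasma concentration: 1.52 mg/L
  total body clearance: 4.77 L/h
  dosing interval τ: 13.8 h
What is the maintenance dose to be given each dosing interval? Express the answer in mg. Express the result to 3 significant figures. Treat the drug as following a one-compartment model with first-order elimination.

At steady state, Dose/τ = Css × CL.
Dose = Css × CL × τ = 1.52 × 4.770 × 13.8 = 100.1 mg

100 mg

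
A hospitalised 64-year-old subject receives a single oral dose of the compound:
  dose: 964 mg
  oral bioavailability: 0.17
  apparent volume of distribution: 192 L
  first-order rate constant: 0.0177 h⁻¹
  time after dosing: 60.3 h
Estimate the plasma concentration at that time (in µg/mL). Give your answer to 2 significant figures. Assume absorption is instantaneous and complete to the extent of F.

0.29 µg/mL

Amount reaching circulation = F × Dose = 0.17 × 964.0 = 163.9 mg
C₀ = F·Dose / Vd = 163.9 / 192 = 0.8536 mg/L
C = C₀ · e^(−k·t) = 0.8536 × e^(−0.01770 × 60.3)
  = 0.8536 × 0.3439 = 0.2936 mg/L
(0.2936 mg/L = 0.2936 µg/mL)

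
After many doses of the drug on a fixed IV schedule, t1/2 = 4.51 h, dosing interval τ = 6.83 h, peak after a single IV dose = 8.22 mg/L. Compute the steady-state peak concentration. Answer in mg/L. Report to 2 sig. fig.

13 mg/L

k = ln2 / t½ = 0.693147 / 4.51 = 0.1537 h⁻¹
e^(−kτ) = e^(−0.1537 × 6.83) = 0.3500
Accumulation ratio R = 1 / (1 − e^(−kτ)) = 1 / (1 − 0.3500) = 1.538
Steady-state peak = C₀ × R = 8.22 × 1.538 = 12.64 mg/L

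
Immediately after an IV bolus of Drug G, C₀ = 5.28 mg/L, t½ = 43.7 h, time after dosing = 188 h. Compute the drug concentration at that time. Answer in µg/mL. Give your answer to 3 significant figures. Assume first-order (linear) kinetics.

0.268 µg/mL

k = ln2 / t½ = 0.693147 / 43.7 = 0.01586 h⁻¹
C = C₀ · e^(−k·t) = 5.280 × e^(−0.01586 × 188)
  = 5.280 × 0.05071 = 0.2677 mg/L
(0.2677 mg/L = 0.2677 µg/mL)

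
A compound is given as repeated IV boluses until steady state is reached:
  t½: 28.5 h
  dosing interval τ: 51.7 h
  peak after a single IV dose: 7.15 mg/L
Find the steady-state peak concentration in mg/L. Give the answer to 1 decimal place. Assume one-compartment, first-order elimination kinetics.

10.0 mg/L

k = ln2 / t½ = 0.693147 / 28.5 = 0.02432 h⁻¹
e^(−kτ) = e^(−0.02432 × 51.7) = 0.2844
Accumulation ratio R = 1 / (1 − e^(−kτ)) = 1 / (1 − 0.2844) = 1.397
Steady-state peak = C₀ × R = 7.15 × 1.397 = 9.989 mg/L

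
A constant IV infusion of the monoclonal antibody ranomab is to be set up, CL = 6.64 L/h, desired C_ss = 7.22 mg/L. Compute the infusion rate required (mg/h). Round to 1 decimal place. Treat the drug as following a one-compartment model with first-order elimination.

47.9 mg/h

At steady state, infusion rate R₀ = Css × CL = 7.22 × 6.640 = 47.94 mg/h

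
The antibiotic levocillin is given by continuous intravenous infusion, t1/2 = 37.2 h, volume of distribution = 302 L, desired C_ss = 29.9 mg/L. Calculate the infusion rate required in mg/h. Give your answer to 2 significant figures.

170 mg/h

k = ln2 / t½ = 0.693147 / 37.2 = 0.01863 h⁻¹
CL = k × Vd = 0.01863 × 302 = 5.626 L/h
At steady state, infusion rate R₀ = Css × CL = 29.9 × 5.626 = 168.2 mg/h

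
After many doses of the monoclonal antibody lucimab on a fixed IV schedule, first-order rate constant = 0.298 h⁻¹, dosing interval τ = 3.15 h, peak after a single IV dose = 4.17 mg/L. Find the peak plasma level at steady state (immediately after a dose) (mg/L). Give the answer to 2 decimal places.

e^(−kτ) = e^(−0.2980 × 3.15) = 0.3911
Accumulation ratio R = 1 / (1 − e^(−kτ)) = 1 / (1 − 0.3911) = 1.642
Steady-state peak = C₀ × R = 4.17 × 1.642 = 6.847 mg/L

6.85 mg/L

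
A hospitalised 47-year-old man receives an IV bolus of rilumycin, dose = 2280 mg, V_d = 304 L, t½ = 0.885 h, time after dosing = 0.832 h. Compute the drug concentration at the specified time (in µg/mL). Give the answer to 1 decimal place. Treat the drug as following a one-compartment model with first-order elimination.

C₀ = Dose / Vd = 2280 / 304 = 7.500 mg/L
k = ln2 / t½ = 0.693147 / 0.885 = 0.7832 h⁻¹
C = C₀ · e^(−k·t) = 7.500 × e^(−0.7832 × 0.832)
  = 7.500 × 0.5212 = 3.909 mg/L
(3.909 mg/L = 3.909 µg/mL)

3.9 µg/mL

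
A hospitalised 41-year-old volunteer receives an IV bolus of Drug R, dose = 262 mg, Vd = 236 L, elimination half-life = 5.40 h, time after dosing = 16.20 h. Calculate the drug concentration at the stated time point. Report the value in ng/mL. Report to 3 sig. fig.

C₀ = Dose / Vd = 262.0 / 236 = 1.110 mg/L
k = ln2 / t½ = 0.693147 / 5.40 = 0.1284 h⁻¹
t / t½ = 16.20 / 5.40 = 3 half-lives
C = C₀ × (1/2)^3 = 1.110 × 0.1250 = 0.1388 mg/L
Convert: 0.1388 mg/L × 1000 = 138.8 ng/mL

139 ng/mL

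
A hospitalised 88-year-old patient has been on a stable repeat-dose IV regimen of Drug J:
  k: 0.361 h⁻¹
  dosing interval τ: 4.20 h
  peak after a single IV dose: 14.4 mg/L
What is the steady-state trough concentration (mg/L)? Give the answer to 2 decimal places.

4.05 mg/L

e^(−kτ) = e^(−0.3610 × 4.20) = 0.2195
Accumulation ratio R = 1 / (1 − e^(−kτ)) = 1 / (1 − 0.2195) = 1.281
Steady-state trough = C₀ × R × e^(−kτ) = 14.4 × 1.281 × 0.2195 = 4.049 mg/L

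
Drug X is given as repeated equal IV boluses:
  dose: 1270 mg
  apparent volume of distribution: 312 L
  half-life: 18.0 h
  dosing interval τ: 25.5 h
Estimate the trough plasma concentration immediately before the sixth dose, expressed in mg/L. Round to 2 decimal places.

2.42 mg/L

C₀ per dose = Dose / Vd = 1270 / 312 = 4.071 mg/L
k = ln2 / t½ = 0.693147 / 18.0 = 0.03851 h⁻¹
Fraction remaining after one interval: r = e^(−kτ) = e^(−0.03851 × 25.5) = 0.3746
Before dose 6, 5 doses have been given (aged 1τ, 2τ, 3τ, 4τ, 5τ).
C_trough = C₀ × (r + r² + … + r^5) = C₀ × r(1−r^5)/(1−r)
        = 4.071 × 0.3746 × (1 − 0.007376) / (1 − 0.3746) = 2.420 mg/L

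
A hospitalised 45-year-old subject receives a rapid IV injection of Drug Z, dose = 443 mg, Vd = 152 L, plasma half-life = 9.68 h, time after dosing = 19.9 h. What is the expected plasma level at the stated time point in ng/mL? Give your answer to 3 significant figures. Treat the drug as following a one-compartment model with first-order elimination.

C₀ = Dose / Vd = 443.0 / 152 = 2.914 mg/L
k = ln2 / t½ = 0.693147 / 9.68 = 0.07161 h⁻¹
C = C₀ · e^(−k·t) = 2.914 × e^(−0.07161 × 19.9)
  = 2.914 × 0.2405 = 0.7008 mg/L
Convert: 0.7008 mg/L × 1000 = 700.8 ng/mL

701 ng/mL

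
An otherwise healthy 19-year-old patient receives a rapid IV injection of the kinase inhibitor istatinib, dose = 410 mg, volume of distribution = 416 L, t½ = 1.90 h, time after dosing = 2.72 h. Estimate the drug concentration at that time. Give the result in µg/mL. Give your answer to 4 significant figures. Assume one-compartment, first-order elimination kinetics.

C₀ = Dose / Vd = 410.0 / 416 = 0.9856 mg/L
k = ln2 / t½ = 0.693147 / 1.90 = 0.3648 h⁻¹
C = C₀ · e^(−k·t) = 0.9856 × e^(−0.3648 × 2.72)
  = 0.9856 × 0.3707 = 0.3654 mg/L
(0.3654 mg/L = 0.3654 µg/mL)

0.3654 µg/mL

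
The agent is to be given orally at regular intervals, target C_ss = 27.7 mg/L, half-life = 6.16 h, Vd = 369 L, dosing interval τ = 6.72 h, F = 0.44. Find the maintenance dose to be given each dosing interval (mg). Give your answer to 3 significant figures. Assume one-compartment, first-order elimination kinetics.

17600 mg

k = ln2 / t½ = 0.693147 / 6.16 = 0.1125 h⁻¹
CL = k × Vd = 0.1125 × 369 = 41.51 L/h
At steady state, F × (Dose/τ) = Css × CL.
Dose = Css × CL × τ / F = 27.7 × 41.51 × 6.72 / 0.44 = 17560 mg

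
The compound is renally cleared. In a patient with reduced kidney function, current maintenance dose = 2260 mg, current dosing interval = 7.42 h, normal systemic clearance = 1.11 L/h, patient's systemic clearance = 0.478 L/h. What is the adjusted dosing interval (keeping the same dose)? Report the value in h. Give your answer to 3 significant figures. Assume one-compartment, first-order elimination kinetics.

To keep the same average steady-state level, dosing rate must scale with clearance.
CL ratio = 0.478 / 1.11 = 0.4306
New interval (same dose) = 7.42 / 0.4306 = 17.23 h

17.2 h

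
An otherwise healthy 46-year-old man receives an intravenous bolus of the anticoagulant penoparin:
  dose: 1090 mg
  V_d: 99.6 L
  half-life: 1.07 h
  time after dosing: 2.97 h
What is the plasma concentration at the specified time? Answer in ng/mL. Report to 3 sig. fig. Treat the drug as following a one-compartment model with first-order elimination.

1600 ng/mL

C₀ = Dose / Vd = 1090 / 99.6 = 10.94 mg/L
k = ln2 / t½ = 0.693147 / 1.07 = 0.6478 h⁻¹
C = C₀ · e^(−k·t) = 10.94 × e^(−0.6478 × 2.97)
  = 10.94 × 0.1460 = 1.597 mg/L
Convert: 1.597 mg/L × 1000 = 1597 ng/mL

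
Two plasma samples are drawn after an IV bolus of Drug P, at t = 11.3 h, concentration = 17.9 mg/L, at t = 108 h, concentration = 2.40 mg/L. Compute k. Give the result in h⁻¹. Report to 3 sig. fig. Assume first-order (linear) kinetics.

k = ln(C₁/C₂) / (t₂ − t₁) = ln(17.9/2.40) / (108 − 11.3)
  = 2.009 / 96.70 = 0.02078 h⁻¹

0.0208 h⁻¹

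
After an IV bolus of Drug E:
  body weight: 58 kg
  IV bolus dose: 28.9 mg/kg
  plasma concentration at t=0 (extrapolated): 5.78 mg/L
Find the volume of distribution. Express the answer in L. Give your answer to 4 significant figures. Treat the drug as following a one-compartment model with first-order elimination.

290.0 L

Dose = 28.9 × 58 = 1676 mg
Vd = Dose / C₀ = 1676 / 5.78 = 290.0 L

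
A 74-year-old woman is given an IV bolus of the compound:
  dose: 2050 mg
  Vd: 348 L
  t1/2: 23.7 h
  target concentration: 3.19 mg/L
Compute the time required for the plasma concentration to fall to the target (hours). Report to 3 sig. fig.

21.0 h

C₀ = Dose / Vd = 2050 / 348 = 5.891 mg/L
k = ln2 / t½ = 0.693147 / 23.7 = 0.02925 h⁻¹
t = ln(C₀ / C) / k = ln(5.891 / 3.19) / 0.02925
  = ln(1.847) / 0.02925 = 0.6136 / 0.02925 = 20.98 h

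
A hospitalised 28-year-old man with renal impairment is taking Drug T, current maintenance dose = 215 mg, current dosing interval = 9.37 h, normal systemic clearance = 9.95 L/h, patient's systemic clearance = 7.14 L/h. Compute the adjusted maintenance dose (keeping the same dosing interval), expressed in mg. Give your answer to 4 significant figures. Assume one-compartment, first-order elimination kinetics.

To keep the same average steady-state level, dosing rate must scale with clearance.
CL ratio = 7.14 / 9.95 = 0.7176
New dose (same interval) = 215 × 0.7176 = 154.3 mg

154.3 mg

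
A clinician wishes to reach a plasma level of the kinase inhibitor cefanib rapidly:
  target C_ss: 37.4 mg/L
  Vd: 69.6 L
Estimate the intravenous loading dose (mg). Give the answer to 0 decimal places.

2603 mg

LD = Css × Vd = 37.4 × 69.6 = 2603 mg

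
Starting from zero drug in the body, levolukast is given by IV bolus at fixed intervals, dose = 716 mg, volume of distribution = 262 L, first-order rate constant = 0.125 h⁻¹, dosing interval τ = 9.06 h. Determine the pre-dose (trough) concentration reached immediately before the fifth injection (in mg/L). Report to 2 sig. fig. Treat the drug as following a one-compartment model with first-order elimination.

1.3 mg/L

C₀ per dose = Dose / Vd = 716 / 262 = 2.733 mg/L
Fraction remaining after one interval: r = e^(−kτ) = e^(−0.1250 × 9.06) = 0.3222
Before dose 5, 4 doses have been given (aged 1τ, 2τ, 3τ, 4τ).
C_trough = C₀ × (r + r² + … + r^4) = C₀ × r(1−r^4)/(1−r)
        = 2.733 × 0.3222 × (1 − 0.01078) / (1 − 0.3222) = 1.285 mg/L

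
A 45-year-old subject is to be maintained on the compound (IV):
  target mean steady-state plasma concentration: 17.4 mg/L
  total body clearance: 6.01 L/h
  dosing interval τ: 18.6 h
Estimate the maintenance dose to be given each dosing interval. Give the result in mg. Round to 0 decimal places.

At steady state, Dose/τ = Css × CL.
Dose = Css × CL × τ = 17.4 × 6.010 × 18.6 = 1945 mg

1945 mg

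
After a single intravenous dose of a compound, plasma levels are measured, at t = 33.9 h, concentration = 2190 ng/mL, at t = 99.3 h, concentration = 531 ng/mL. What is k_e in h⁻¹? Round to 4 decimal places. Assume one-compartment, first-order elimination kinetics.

k = ln(C₁/C₂) / (t₂ − t₁) = ln(2190/531) / (99.3 − 33.9)
  = 1.417 / 65.40 = 0.02167 h⁻¹

0.0217 h⁻¹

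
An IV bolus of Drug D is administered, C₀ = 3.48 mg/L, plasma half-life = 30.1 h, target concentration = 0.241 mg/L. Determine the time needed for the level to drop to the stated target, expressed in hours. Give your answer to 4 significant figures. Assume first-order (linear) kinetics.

115.9 h

k = ln2 / t½ = 0.693147 / 30.1 = 0.02303 h⁻¹
t = ln(C₀ / C) / k = ln(3.480 / 0.241) / 0.02303
  = ln(14.44) / 0.02303 = 2.670 / 0.02303 = 115.9 h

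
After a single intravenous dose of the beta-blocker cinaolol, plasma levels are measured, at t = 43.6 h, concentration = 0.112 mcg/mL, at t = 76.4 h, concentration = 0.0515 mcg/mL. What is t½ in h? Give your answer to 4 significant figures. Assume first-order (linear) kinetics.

k = ln(C₁/C₂) / (t₂ − t₁) = ln(0.112/0.0515) / (76.4 − 43.6)
  = 0.7769 / 32.80 = 0.02369 h⁻¹
t½ = ln2 / k = 0.693147 / 0.02369 = 29.26 h

29.26 h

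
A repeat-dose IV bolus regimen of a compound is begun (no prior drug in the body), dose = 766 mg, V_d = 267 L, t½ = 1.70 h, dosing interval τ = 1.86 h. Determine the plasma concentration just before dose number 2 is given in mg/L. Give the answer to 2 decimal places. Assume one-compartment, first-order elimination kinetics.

1.34 mg/L

C₀ per dose = Dose / Vd = 766 / 267 = 2.869 mg/L
k = ln2 / t½ = 0.693147 / 1.70 = 0.4077 h⁻¹
Fraction remaining after one interval: r = e^(−kτ) = e^(−0.4077 × 1.86) = 0.4685
Before dose 2, 1 dose has been given (aged 1τ).
C_trough = C₀ × r = 2.869 × 0.4685 = 1.344 mg/L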